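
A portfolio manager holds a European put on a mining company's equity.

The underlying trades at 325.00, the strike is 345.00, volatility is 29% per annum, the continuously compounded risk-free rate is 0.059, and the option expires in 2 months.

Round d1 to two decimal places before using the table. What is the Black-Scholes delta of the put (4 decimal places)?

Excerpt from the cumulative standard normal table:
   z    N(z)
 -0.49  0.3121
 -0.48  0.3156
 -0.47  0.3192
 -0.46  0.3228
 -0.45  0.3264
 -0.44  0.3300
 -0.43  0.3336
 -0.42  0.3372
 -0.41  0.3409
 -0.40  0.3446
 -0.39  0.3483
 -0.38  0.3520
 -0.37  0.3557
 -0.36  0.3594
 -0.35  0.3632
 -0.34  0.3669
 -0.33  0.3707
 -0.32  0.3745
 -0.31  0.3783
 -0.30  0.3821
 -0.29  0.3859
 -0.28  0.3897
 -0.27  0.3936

T = 0.1667;  σ√T = 0.1184
d₁ = [ln(325/345) + (0.059 + 0.29²/2)·0.1667] / 0.1184 = [-0.0597 + 0.0168] / 0.1184 = -0.3622 which rounds to -0.36
N(d₁) = N(-0.36) = 0.3594
Δ_put = N(d₁) − 1 = 0.3594 − 1 = -0.6406

-0.6406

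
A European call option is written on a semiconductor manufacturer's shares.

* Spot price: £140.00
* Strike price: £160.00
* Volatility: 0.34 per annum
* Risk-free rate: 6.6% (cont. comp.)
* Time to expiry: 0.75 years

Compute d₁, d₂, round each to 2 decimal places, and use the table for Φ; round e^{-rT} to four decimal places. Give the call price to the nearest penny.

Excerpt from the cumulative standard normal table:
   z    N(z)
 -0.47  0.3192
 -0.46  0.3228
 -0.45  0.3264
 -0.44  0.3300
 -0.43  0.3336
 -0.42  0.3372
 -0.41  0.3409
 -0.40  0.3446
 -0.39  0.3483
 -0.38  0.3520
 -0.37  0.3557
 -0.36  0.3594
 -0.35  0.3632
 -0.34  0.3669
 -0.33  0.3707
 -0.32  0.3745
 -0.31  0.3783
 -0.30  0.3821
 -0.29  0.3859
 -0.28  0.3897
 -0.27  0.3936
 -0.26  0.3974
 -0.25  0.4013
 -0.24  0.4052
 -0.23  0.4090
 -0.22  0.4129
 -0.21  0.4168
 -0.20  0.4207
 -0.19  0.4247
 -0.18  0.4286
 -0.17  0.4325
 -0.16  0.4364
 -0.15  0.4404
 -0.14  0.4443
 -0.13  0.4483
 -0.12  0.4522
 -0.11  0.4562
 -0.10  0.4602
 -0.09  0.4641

£11.40

T = 0.75;  σ√T = 0.2944
d₁ = [ln(140/160) + (0.066 + 0.34²/2)·0.75] / 0.2944 = [-0.1335 + 0.0929] / 0.2944 = -0.1382 which rounds to -0.14
d₂ = d₁ − σ√T = -0.1382 − 0.2944 = -0.4326 which rounds to -0.43
exp(−rT) = exp(−0.066·0.75) = 0.9517
N(d₁) = N(-0.14) = 0.4443;  N(d₂) = N(-0.43) = 0.3336
C = 140·0.4443 − 160·0.9517·0.3336 = 62.2020 − 50.7979 = 11.4041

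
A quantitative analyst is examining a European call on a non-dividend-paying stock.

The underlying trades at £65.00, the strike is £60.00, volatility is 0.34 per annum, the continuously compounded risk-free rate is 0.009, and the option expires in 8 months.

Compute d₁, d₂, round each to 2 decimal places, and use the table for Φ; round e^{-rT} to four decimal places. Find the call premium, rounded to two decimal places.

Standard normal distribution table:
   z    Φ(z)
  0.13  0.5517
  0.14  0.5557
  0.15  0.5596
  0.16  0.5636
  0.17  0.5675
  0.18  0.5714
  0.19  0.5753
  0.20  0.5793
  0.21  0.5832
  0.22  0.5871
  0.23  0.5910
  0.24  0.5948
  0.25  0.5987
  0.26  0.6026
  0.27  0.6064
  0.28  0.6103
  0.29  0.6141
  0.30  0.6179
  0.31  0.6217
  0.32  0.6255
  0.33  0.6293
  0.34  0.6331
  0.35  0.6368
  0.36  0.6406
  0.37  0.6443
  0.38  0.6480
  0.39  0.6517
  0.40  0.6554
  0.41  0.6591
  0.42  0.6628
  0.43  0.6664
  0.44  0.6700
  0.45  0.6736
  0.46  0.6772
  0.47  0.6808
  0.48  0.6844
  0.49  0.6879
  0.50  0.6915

σ√T = 0.34 × 0.8165 = 0.2776
d₁ = [ln(65/60) + (0.009 + 0.34²/2)·0.6667] / 0.2776 = [0.0800 + 0.0445] / 0.2776 = 0.4487 which rounds to 0.45
d₂ = d₁ − σ√T = 0.4487 − 0.2776 = 0.1711 which rounds to 0.17
exp(−rT) = exp(−0.009·0.6667) = 0.9940
N(d₁) = N(0.45) = 0.6736;  N(d₂) = N(0.17) = 0.5675
C = 65·0.6736 − 60·0.9940·0.5675 = 43.7840 − 33.8457 = 9.9383

£9.94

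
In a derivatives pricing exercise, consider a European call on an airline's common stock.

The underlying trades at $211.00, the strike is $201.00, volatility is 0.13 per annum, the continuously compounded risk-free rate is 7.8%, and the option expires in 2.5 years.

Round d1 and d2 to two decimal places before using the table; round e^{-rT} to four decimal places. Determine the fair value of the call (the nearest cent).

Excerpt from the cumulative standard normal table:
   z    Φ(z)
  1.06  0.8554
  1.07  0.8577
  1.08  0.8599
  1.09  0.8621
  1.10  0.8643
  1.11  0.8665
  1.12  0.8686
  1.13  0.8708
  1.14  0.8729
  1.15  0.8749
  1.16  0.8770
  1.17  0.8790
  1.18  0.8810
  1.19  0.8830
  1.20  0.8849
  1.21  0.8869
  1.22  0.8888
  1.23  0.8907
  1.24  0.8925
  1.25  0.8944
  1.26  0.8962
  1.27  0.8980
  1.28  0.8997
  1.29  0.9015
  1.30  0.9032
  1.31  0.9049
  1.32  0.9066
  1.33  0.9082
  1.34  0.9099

$48.00

σ√T = 0.13·√2.5 = 0.2055
d₁ = [ln(211/201) + (0.078 + ½·0.13²)·2.5] / (σ√T) = (0.0486 + 0.2161) / 0.2055 = 1.2877 ⇒ 1.29
d₂ = 1.2877 − 0.2055 = 1.0821 ⇒ 1.08
e^(−rT) = e^(−0.078·2.5) = 0.8228
N(d₁) = N(1.29) = 0.9015;  N(d₂) = N(1.08) = 0.8599
C = 211·0.9015 − 201·0.8228·0.8599 = 190.2165 − 142.2127 = 48.0038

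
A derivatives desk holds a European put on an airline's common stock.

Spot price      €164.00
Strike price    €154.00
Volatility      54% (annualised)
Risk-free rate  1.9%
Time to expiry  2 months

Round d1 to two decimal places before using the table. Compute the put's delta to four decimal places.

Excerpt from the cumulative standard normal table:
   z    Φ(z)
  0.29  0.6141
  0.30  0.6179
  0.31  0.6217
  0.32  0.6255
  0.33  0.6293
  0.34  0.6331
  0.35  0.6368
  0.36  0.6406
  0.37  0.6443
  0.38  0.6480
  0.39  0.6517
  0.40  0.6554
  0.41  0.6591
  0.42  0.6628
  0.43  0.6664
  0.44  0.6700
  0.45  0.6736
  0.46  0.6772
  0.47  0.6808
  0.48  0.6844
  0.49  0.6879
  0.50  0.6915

σ√T = 0.54 × 0.4082 = 0.2205
d₁ = [ln(164/154) + (0.019 + ½·0.54²)·0.1667] / (σ√T) = (0.0629 + 0.0275) / 0.2205 = 0.4100 ≈ 0.41
N(d₁) = N(0.41) = 0.6591
Δ_put = N(d₁) − 1 = 0.6591 − 1 = -0.3409

-0.3409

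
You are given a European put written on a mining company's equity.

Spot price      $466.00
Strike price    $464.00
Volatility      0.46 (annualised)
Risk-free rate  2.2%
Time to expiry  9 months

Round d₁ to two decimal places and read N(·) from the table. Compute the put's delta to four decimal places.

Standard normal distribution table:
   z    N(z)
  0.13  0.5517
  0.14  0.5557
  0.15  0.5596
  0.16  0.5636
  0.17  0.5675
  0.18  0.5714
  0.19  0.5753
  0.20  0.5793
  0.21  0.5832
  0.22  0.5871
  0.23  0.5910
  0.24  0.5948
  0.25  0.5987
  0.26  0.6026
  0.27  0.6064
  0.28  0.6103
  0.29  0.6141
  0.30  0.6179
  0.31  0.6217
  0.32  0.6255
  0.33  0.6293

-0.4013

T = 0.75;  σ√T = 0.3984
d₁ = [ln(466/464) + (0.022 + 0.46²/2)·0.75] / 0.3984 = [0.0043 + 0.0958] / 0.3984 = 0.2514 which rounds to 0.25
N(d₁) = N(0.25) = 0.5987
Δ_put = N(d₁) − 1 = 0.5987 − 1 = -0.4013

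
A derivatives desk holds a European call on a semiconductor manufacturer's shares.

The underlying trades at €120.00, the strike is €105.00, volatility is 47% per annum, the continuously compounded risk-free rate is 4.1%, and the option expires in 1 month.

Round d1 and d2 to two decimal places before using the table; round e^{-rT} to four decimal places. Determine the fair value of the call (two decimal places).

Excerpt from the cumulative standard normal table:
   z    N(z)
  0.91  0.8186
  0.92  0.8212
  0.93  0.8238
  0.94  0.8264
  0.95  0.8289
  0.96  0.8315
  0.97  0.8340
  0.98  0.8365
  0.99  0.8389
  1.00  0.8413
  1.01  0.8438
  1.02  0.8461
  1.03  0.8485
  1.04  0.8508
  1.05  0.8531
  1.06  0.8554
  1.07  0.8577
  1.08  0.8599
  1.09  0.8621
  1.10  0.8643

T = 0.08333;  σ√T = 0.1357
d₁ = [ln(120/105) + (0.041 + 0.47²/2)·0.08333] / 0.1357 = [0.1335 + 0.0126] / 0.1357 = 1.0772 → 1.08
d₂ = d₁ − σ√T = 1.0772 − 0.1357 = 0.9415 → 0.94
e^(−rT) = e^(−0.041·0.08333) = 0.9966
N(d₁) = N(1.08) = 0.8599;  N(d₂) = N(0.94) = 0.8264
C = 120·0.8599 − 105·0.9966·0.8264 = 103.1880 − 86.4770 = 16.7110

€16.71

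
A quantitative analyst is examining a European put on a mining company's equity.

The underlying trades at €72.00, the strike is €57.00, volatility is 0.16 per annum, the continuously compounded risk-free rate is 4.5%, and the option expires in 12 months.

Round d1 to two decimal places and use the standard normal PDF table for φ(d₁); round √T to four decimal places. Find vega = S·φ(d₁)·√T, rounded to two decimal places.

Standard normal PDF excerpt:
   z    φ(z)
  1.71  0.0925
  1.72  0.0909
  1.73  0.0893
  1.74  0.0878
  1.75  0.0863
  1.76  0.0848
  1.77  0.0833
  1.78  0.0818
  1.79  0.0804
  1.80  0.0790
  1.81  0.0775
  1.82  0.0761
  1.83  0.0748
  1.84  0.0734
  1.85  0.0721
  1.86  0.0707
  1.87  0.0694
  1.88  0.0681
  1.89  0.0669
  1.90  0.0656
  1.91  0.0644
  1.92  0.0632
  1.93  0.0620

T = 1;  σ√T = 0.1600
d₁ = [ln(72/57) + (0.045 + 0.16²/2)·1] / 0.1600 = [0.2336 + 0.0578] / 0.1600 = 1.8213 which rounds to 1.82
√T = √1 = 1.0000
φ(d₁) = φ(1.82) = 0.0761
vega = S·φ(d₁)·√T = 72·0.0761·1.0000 = 5.4792
(The call has the same vega.)

5.48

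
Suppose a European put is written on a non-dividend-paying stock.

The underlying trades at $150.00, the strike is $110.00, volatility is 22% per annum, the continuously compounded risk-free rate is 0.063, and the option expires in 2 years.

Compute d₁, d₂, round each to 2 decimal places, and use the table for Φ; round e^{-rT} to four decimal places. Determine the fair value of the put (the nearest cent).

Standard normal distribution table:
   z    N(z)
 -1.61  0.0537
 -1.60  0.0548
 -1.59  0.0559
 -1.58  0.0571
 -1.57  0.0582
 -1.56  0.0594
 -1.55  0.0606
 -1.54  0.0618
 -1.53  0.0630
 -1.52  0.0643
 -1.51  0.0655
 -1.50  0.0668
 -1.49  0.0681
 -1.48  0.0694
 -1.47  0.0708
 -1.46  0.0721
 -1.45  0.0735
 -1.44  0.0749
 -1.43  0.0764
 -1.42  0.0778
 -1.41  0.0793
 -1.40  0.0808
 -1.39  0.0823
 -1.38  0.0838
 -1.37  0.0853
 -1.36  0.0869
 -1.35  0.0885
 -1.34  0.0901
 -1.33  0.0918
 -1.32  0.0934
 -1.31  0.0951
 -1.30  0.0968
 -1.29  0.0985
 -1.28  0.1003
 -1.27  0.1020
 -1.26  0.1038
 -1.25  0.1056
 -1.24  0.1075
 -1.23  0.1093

$1.33

σ√T = 0.22·√2 = 0.3111
d₁ = [ln(150/110) + (0.063 + 0.22²/2)·2] / 0.3111 = [0.3102 + 0.1744] / 0.3111 = 1.5574 ⇒ 1.56
d₂ = d₁ − σ√T = 1.5574 − 0.3111 = 1.2463 ⇒ 1.25
e^(−rT) = e^(−0.063·2) = 0.8816
P = 110·0.8816·N(-1.25) − 150·N(-1.56) = 110·0.8816·0.1056 − 150·0.0594 = 10.2407 − 8.9100 = 1.3307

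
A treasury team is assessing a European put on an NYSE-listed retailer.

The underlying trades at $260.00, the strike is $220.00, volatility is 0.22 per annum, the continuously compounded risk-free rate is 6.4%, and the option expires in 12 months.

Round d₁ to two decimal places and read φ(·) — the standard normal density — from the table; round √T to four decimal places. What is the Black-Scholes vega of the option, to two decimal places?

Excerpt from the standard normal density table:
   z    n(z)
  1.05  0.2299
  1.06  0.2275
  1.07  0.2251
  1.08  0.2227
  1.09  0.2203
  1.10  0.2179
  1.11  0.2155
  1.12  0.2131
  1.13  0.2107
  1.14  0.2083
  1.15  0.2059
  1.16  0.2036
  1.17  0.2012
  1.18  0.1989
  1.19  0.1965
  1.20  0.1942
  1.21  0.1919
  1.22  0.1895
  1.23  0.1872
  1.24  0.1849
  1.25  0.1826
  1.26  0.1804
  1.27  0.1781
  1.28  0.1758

52.94

T = 1;  σ√T = 0.2200
d₁ = [ln(260/220) + (0.064 + 0.22²/2)·1] / 0.2200 = [0.1671 + 0.0882] / 0.2200 = 1.1602 → 1.16
√T = √1 = 1.0000
φ(d₁) = φ(1.16) = 0.2036
vega = S·φ(d₁)·√T = 260·0.2036·1.0000 = 52.9360
(Vega is the same for a European call and put with the same parameters.)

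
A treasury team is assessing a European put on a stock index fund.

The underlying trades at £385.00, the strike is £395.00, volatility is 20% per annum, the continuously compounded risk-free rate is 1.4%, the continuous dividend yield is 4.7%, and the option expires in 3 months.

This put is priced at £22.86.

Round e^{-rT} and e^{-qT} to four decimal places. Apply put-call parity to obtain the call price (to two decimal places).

£9.74

exp(−qT) = exp(−0.047·0.25) = 0.9883;  exp(−rT) = exp(−0.014·0.25) = 0.9965
Put-call parity: C − P = S·e^(−qT) − K·e^(−rT) = 385·0.9883 − 395·0.9965 = 380.4955 − 393.6175 = -13.1220
C = P + (C − P) = 22.86 + (-13.1220) = 9.7380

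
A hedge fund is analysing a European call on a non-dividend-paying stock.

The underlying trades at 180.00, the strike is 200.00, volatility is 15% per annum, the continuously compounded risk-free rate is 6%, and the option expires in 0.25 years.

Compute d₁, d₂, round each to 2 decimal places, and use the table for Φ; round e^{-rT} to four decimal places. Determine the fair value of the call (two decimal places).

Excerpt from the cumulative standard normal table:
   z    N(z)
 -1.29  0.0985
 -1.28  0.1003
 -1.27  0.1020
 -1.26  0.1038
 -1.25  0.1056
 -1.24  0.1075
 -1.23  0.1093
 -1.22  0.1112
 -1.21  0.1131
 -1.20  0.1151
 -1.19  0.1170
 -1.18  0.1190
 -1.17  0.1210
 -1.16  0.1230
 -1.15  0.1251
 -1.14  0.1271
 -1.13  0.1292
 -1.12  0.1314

0.60

σ√T = 0.15·√0.25 = 0.0750
d₁ = [ln(180/200) + (0.06 + 0.15²/2)·0.25] / 0.0750 = [-0.1054 + 0.0178] / 0.0750 = -1.1673 ≈ -1.17
d₂ = d₁ − σ√T = -1.1673 − 0.0750 = -1.2423 ≈ -1.24
e^(−rT) = e^(−0.06·0.25) = 0.9851
N(d₁) = N(-1.17) = 0.1210;  N(d₂) = N(-1.24) = 0.1075
C = 180·0.1210 − 200·0.9851·0.1075 = 21.7800 − 21.1796 = 0.6004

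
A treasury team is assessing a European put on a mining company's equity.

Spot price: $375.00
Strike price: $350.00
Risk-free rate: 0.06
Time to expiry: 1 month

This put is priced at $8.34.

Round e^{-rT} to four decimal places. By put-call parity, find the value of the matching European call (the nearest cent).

$35.09

e^(−rT) = e^(−0.06·0.08333) = 0.9950
Put-call parity: C − P = S − K·e^(−rT) = 375 − 350·0.9950 = 375 − 348.2500 = 26.7500
C = P + (C − P) = 8.34 + (26.7500) = 35.0900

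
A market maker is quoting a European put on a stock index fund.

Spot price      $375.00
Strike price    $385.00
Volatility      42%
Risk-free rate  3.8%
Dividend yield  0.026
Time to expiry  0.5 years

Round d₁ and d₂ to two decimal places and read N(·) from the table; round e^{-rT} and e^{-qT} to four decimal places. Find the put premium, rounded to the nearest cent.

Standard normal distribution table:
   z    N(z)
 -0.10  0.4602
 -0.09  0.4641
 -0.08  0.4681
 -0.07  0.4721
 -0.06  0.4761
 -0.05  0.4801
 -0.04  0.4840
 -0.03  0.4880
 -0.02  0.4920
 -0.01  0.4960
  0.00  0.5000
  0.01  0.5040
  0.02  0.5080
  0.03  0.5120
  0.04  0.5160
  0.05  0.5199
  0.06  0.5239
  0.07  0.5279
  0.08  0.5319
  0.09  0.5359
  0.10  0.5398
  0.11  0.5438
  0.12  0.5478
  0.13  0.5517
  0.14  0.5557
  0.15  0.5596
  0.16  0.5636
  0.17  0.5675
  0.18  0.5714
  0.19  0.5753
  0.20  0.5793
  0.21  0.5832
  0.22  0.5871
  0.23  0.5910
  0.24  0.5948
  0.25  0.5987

T = 0.5;  σ√T = 0.2970
d₁ = [ln(375/385) + (0.038 − 0.026 + ½·0.42²)·0.5] / (σ√T) = (-0.0263 + 0.0501) / 0.2970 = 0.0801 ⇒ 0.08
d₂ = 0.0801 − 0.2970 = -0.2169 ⇒ -0.22
e^(−qT) = e^(−0.026·0.5) = 0.9871;  e^(−rT) = e^(−0.038·0.5) = 0.9812
N(−d₂) = N(0.22) = 0.5871;  N(−d₁) = N(-0.08) = 0.4681
P = 385·0.9812·0.5871 − 375·0.9871·0.4681 = 221.7841 − 173.2731 = 48.5110

$48.51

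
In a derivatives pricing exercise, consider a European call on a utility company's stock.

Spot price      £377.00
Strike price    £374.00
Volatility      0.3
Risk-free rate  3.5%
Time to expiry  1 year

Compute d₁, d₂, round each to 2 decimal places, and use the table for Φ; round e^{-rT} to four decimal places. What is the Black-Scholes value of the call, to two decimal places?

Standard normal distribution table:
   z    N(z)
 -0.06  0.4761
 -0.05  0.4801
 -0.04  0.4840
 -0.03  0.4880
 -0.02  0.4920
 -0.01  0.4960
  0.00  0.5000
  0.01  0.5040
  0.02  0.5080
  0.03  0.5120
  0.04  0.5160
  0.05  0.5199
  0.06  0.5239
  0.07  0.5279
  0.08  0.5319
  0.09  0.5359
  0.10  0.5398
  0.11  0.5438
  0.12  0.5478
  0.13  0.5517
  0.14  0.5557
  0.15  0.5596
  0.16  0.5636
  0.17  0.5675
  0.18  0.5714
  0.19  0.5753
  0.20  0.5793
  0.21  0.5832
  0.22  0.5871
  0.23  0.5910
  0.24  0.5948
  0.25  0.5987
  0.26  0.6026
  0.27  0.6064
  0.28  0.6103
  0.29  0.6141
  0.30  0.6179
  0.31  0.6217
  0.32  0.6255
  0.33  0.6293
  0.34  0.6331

T = 1;  σ√T = 0.3000
ln(S/K) + (r + σ²/2)T = ln(377/374) + (0.035 + 0.3²/2)·1 = 0.0080 + 0.0800 = 0.0880
d₁ = 0.0880 / 0.3000 = 0.2933 ⇒ 0.29
d₂ = d₁ − σ√T = 0.2933 − 0.3000 = -0.0067 ⇒ -0.01
exp(−rT) = exp(−0.035·1) = 0.9656
N(d₁) = N(0.29) = 0.6141;  N(d₂) = N(-0.01) = 0.4960
C = 377·0.6141 − 374·0.9656·0.4960 = 231.5157 − 179.1227 = 52.3930

£52.39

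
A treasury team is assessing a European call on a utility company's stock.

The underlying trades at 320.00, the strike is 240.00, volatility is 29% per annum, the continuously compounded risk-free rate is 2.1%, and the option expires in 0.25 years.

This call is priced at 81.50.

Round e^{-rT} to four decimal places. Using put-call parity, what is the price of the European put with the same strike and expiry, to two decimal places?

0.25

exp(−rT) = exp(−0.021·0.25) = 0.9948
Put-call parity: C − P = S − K·e^(−rT) = 320 − 240·0.9948 = 320 − 238.7520 = 81.2480
P = C − (C − P) = 81.50 − (81.2480) = 0.2520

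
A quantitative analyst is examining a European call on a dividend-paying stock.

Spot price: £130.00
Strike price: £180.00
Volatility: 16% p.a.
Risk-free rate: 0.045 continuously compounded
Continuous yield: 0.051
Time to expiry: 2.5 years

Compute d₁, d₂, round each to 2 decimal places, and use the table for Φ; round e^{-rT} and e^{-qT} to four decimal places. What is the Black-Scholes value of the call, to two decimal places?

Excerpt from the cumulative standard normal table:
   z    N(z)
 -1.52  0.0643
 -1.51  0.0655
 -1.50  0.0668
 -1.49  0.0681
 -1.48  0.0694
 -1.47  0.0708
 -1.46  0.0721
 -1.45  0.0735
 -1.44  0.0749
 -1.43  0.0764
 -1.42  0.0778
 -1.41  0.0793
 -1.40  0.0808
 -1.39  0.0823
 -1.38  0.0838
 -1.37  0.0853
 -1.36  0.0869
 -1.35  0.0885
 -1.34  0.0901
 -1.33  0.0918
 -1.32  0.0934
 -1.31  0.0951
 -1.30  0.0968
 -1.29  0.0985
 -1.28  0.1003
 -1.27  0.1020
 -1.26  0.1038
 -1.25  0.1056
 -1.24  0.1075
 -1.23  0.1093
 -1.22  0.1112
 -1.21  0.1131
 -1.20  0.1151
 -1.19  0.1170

σ√T = 0.16 × 1.5811 = 0.2530
d₁ = [ln(130/180) + (0.045 − 0.051 + 0.16²/2)·2.5] / 0.2530 = [-0.3254 + 0.0170] / 0.2530 = -1.2191 which rounds to -1.22
d₂ = d₁ − σ√T = -1.2191 − 0.2530 = -1.4721 which rounds to -1.47
exp(−qT) = exp(−0.051·2.5) = 0.8803;  exp(−rT) = exp(−0.045·2.5) = 0.8936
N(d₁) = N(-1.22) = 0.1112;  N(d₂) = N(-1.47) = 0.0708
C = 130·0.8803·0.1112 − 180·0.8936·0.0708 = 12.7256 − 11.3880 = 1.3376

£1.34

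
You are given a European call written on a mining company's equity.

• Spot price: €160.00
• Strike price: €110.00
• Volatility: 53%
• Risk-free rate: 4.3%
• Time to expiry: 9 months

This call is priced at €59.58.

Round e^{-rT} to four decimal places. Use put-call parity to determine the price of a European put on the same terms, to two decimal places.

€6.09

e^(−rT) = e^(−0.043·0.75) = 0.9683
Put-call parity: C − P = S − K·e^(−rT) = 160 − 110·0.9683 = 160 − 106.5130 = 53.4870
P = C − (C − P) = 59.58 − (53.4870) = 6.0930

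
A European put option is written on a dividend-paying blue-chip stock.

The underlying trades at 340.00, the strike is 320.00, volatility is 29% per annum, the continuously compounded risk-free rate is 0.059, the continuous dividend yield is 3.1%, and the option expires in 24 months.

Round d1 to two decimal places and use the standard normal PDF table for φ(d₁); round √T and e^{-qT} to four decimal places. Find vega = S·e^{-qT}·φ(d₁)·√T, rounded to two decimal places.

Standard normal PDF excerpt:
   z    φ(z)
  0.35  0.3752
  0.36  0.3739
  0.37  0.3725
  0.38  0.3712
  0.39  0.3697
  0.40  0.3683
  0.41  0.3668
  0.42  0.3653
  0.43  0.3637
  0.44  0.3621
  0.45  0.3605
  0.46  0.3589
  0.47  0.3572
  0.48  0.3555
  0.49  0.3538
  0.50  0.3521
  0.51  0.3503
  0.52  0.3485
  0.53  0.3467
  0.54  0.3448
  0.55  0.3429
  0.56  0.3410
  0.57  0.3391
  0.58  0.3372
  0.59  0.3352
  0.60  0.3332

159.89

σ√T = 0.29·√2 = 0.4101
ln(S/K) + (r − q + σ²/2)T = ln(340/320) + (0.059 − 0.031 + 0.29²/2)·2 = 0.0606 + 0.1401 = 0.2007
d₁ = 0.2007 / 0.4101 = 0.4894 → 0.49
√T = √2 = 1.4142
φ(d₁) = φ(0.49) = 0.3538
e^(−qT) = e^(−0.031·2) = 0.9399
vega = S·e^(−qT)·φ(d₁)·√T = 340·0.9399·0.3538·1.4142 = 159.8929
(Vega is the same for a European call and put with the same parameters.)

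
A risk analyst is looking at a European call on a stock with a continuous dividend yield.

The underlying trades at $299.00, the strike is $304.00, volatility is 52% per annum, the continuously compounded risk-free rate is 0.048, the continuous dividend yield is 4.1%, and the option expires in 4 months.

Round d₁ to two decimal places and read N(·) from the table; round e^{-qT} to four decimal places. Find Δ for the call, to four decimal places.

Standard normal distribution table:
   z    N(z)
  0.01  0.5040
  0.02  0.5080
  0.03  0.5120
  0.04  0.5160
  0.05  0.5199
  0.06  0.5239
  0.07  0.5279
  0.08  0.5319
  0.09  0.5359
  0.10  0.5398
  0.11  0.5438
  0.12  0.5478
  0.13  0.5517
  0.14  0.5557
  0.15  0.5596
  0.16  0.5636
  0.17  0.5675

σ√T = 0.52 × 0.5774 = 0.3002
d₁ = [ln(299/304) + (0.048 − 0.041 + 0.52²/2)·0.3333] / 0.3002 = [-0.0166 + 0.0474] / 0.3002 = 0.1026 → 0.10
N(d₁) = N(0.10) = 0.5398
Δ_call = e^(−qT)·N(d₁) = 0.9864·0.5398 = 0.5325

0.5325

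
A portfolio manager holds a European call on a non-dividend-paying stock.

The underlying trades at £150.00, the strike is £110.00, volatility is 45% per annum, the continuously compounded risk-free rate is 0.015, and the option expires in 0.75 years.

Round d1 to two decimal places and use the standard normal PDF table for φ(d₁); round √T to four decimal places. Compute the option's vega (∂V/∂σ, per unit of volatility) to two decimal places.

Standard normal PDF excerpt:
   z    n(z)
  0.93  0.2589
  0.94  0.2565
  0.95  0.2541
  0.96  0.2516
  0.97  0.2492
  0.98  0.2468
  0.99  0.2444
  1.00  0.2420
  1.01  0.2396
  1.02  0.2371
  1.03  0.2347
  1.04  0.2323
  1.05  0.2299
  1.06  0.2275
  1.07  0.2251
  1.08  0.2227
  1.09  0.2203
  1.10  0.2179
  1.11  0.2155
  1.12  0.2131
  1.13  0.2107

30.80

σ√T = 0.45·√0.75 = 0.3897
ln(S/K) + (r + σ²/2)T = ln(150/110) + (0.015 + 0.45²/2)·0.75 = 0.3102 + 0.0872 = 0.3973
d₁ = 0.3973 / 0.3897 = 1.0196 ⇒ 1.02
√T = √0.75 = 0.8660
φ(d₁) = φ(1.02) = 0.2371
vega = S·φ(d₁)·√T = 150·0.2371·0.8660 = 30.7993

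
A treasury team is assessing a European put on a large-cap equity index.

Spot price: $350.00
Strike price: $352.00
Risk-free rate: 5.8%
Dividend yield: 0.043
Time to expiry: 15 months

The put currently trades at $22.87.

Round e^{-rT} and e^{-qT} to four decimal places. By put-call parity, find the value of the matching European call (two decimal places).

exp(−qT) = exp(−0.043·1.25) = 0.9477;  exp(−rT) = exp(−0.058·1.25) = 0.9301
Put-call parity: C − P = S·e^(−qT) − K·e^(−rT) = 350·0.9477 − 352·0.9301 = 331.6950 − 327.3952 = 4.2998
C = P + (C − P) = 22.87 + (4.2998) = 27.1698

$27.17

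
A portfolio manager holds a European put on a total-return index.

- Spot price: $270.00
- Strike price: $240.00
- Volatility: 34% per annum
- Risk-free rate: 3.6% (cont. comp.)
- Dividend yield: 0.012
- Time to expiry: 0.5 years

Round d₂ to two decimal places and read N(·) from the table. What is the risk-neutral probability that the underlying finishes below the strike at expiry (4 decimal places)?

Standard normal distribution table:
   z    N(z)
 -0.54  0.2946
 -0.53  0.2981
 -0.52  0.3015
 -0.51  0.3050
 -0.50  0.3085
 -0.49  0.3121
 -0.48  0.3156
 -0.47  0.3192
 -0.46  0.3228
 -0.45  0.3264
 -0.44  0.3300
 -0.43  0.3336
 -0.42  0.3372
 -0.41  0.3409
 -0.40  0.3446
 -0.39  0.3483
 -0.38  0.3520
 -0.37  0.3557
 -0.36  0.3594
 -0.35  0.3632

σ√T = 0.34 × 0.7071 = 0.2404
d₁ = [ln(270/240) + (0.036 − 0.012 + 0.34²/2)·0.5] / 0.2404 = [0.1178 + 0.0409] / 0.2404 = 0.6600 ≈ 0.66
d₂ = d₁ − σ√T = 0.6600 − 0.2404 = 0.4196 ≈ 0.42
Pr(exercise) under Q = N(−d₂) = N(-0.42) = 0.3372

0.3372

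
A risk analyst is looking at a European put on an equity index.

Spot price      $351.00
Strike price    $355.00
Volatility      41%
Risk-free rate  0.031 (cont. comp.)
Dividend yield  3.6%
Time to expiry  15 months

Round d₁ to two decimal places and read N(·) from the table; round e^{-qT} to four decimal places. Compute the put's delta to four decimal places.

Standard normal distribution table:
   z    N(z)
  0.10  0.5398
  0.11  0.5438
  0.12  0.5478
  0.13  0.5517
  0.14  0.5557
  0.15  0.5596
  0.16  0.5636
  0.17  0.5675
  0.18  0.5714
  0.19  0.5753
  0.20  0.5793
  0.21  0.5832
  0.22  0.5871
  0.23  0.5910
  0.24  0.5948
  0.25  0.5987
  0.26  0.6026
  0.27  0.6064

-0.4060

σ√T = 0.41 × 1.1180 = 0.4584
d₁ = [ln(351/355) + (0.031 − 0.036 + 0.41²/2)·1.25] / 0.4584 = [-0.0113 + 0.0988] / 0.4584 = 0.1908 ≈ 0.19
N(d₁) = N(0.19) = 0.5753
Δ_put = exp(−qT)·(N(d₁) − 1) = 0.9560·(0.5753 − 1) = -0.4060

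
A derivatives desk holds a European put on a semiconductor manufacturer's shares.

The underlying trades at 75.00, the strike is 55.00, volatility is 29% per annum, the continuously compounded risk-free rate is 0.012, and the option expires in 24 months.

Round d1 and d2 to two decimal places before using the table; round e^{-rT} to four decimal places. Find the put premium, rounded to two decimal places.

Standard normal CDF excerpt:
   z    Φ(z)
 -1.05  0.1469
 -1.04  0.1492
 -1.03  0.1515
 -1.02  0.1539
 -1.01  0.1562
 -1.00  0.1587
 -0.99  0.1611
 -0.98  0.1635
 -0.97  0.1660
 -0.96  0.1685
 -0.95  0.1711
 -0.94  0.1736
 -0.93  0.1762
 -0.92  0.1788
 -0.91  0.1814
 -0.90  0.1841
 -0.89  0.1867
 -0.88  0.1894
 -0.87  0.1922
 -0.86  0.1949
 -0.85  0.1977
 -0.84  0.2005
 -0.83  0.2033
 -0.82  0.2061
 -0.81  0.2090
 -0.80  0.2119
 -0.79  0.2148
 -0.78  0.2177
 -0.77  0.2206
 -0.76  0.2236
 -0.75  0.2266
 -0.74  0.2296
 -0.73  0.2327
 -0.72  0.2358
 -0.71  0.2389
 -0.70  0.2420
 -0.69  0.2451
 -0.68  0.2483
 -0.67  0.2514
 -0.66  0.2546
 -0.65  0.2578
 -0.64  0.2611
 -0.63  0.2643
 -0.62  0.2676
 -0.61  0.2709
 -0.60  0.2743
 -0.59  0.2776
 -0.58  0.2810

3.00

σ√T = 0.29 × 1.4142 = 0.4101
d₁ = [ln(75/55) + (0.012 + 0.29²/2)·2] / 0.4101 = [0.3102 + 0.1081] / 0.4101 = 1.0198 which rounds to 1.02
d₂ = d₁ − σ√T = 1.0198 − 0.4101 = 0.6097 which rounds to 0.61
e^(−rT) = e^(−0.012·2) = 0.9763
P = 55·0.9763·N(-0.61) − 75·N(-1.02) = 55·0.9763·0.2709 − 75·0.1539 = 14.5464 − 11.5425 = 3.0039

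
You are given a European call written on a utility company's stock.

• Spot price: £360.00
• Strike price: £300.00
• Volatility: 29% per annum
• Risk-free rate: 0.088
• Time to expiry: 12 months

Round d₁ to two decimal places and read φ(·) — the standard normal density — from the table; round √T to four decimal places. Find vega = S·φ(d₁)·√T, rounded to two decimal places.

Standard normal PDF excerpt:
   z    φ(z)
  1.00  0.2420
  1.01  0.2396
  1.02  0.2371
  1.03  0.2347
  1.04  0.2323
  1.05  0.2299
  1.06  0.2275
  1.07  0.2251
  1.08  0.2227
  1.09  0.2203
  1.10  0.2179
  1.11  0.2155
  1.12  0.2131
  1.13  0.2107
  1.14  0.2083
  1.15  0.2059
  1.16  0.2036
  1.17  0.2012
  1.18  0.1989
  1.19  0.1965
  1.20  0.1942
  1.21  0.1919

σ√T = 0.29·√1 = 0.2900
d₁ = [ln(360/300) + (0.088 + 0.29²/2)·1] / 0.2900 = [0.1823 + 0.1300] / 0.2900 = 1.0771 which rounds to 1.08
√T = √1 = 1.0000
φ(d₁) = φ(1.08) = 0.2227
vega = S·φ(d₁)·√T = 360·0.2227·1.0000 = 80.1720

80.17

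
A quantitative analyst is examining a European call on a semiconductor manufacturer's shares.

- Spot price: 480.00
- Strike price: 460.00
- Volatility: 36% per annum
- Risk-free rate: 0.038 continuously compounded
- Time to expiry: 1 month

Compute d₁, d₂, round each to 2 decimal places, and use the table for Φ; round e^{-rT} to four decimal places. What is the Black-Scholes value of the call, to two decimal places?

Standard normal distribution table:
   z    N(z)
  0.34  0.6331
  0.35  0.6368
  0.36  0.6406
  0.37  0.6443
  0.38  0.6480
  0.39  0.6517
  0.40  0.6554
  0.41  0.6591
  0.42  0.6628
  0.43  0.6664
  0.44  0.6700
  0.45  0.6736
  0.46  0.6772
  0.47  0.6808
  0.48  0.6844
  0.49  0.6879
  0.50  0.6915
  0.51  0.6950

31.37

σ√T = 0.36·√0.08333 = 0.1039
ln(S/K) + (r + σ²/2)T = ln(480/460) + (0.038 + 0.36²/2)·0.08333 = 0.0426 + 0.0086 = 0.0511
d₁ = 0.0511 / 0.1039 = 0.4920 ≈ 0.49
d₂ = d₁ − σ√T = 0.4920 − 0.1039 = 0.3880 ≈ 0.39
e^(−rT) = e^(−0.038·0.08333) = 0.9968
N(d₁) = N(0.49) = 0.6879;  N(d₂) = N(0.39) = 0.6517
C = 480·0.6879 − 460·0.9968·0.6517 = 330.1920 − 298.8227 = 31.3693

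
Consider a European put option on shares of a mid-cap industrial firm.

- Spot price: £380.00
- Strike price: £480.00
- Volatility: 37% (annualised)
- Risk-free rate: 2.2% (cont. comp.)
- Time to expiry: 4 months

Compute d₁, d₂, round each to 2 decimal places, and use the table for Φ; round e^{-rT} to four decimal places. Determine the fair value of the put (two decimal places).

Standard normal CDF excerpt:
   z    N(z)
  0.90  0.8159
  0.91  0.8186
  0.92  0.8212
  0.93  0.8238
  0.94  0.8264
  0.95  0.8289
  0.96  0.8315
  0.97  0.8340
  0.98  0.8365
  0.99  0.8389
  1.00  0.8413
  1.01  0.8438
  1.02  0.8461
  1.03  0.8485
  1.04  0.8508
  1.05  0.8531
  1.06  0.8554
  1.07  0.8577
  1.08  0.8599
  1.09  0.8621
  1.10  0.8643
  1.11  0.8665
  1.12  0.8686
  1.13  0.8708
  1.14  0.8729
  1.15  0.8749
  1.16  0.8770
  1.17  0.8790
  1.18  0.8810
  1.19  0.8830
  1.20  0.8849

T = 0.3333;  σ√T = 0.2136
ln(S/K) + (r + σ²/2)T = ln(380/480) + (0.022 + 0.37²/2)·0.3333 = -0.2336 + 0.0301 = -0.2035
d₁ = -0.2035 / 0.2136 = -0.9525 which rounds to -0.95
d₂ = d₁ − σ√T = -0.9525 − 0.2136 = -1.1661 which rounds to -1.17
e^(−rT) = e^(−0.022·0.3333) = 0.9927
P = 480·0.9927·N(1.17) − 380·N(0.95) = 480·0.9927·0.8790 − 380·0.8289 = 418.8400 − 314.9820 = 103.8580

£103.86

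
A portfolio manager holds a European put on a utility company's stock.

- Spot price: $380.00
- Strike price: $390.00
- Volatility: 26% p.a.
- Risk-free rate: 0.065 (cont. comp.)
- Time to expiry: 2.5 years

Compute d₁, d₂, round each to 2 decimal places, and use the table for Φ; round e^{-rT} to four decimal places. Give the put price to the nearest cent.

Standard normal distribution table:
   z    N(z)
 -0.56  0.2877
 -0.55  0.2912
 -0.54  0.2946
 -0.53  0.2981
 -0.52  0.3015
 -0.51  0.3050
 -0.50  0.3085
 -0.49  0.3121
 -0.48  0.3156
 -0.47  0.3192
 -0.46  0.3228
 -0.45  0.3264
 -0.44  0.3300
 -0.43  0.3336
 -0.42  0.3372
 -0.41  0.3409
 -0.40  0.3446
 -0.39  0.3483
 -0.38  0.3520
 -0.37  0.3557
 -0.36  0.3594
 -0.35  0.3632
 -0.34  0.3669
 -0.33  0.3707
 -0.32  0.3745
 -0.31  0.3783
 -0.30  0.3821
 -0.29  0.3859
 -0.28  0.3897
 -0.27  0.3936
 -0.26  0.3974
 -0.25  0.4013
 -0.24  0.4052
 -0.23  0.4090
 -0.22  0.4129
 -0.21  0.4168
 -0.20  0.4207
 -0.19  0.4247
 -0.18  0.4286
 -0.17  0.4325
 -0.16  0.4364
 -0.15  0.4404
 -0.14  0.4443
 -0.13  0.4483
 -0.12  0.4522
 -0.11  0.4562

T = 2.5;  σ√T = 0.4111
d₁ = [ln(380/390) + (0.065 + 0.26²/2)·2.5] / 0.4111 = [-0.0260 + 0.2470] / 0.4111 = 0.5376 which rounds to 0.54
d₂ = d₁ − σ√T = 0.5376 − 0.4111 = 0.1266 which rounds to 0.13
exp(−rT) = exp(−0.065·2.5) = 0.8500
N(−d₂) = N(-0.13) = 0.4483;  N(−d₁) = N(-0.54) = 0.2946
P = 390·0.8500·0.4483 − 380·0.2946 = 148.6114 − 111.9480 = 36.6634

$36.66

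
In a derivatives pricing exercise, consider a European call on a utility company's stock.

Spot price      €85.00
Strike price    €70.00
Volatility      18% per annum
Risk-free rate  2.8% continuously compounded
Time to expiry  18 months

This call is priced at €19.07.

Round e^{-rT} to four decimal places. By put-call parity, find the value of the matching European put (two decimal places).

€1.19

exp(−rT) = exp(−0.028·1.5) = 0.9589
Put-call parity: C − P = S − K·e^(−rT) = 85 − 70·0.9589 = 85 − 67.1230 = 17.8770
P = C − (C − P) = 19.07 − (17.8770) = 1.1930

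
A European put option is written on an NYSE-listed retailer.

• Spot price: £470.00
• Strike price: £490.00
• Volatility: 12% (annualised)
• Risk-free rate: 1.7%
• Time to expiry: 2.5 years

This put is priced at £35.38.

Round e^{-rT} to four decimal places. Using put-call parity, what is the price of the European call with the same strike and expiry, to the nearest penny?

£35.76

e^(−rT) = e^(−0.017·2.5) = 0.9584
Put-call parity: C − P = S − K·e^(−rT) = 470 − 490·0.9584 = 470 − 469.6160 = 0.3840
C = P + (C − P) = 35.38 + (0.3840) = 35.7640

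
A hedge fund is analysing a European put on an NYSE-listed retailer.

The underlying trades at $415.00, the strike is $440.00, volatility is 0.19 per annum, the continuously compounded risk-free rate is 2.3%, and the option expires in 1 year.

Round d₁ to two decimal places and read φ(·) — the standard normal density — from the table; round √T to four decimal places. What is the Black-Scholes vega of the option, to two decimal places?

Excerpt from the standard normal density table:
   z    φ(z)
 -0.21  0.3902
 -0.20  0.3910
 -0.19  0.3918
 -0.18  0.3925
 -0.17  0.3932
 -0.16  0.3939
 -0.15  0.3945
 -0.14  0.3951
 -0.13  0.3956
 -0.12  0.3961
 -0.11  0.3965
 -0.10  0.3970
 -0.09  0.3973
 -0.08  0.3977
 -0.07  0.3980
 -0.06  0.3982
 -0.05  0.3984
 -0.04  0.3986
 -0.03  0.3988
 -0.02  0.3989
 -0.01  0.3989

σ√T = 0.19 × 1.0000 = 0.1900
d₁ = [ln(415/440) + (0.023 + ½·0.19²)·1] / (σ√T) = (-0.0585 + 0.0411) / 0.1900 = -0.0918 which rounds to -0.09
√T = √1 = 1.0000
φ(d₁) = φ(-0.09) = 0.3973
vega = S·φ(d₁)·√T = 415·0.3973·1.0000 = 164.8795

164.88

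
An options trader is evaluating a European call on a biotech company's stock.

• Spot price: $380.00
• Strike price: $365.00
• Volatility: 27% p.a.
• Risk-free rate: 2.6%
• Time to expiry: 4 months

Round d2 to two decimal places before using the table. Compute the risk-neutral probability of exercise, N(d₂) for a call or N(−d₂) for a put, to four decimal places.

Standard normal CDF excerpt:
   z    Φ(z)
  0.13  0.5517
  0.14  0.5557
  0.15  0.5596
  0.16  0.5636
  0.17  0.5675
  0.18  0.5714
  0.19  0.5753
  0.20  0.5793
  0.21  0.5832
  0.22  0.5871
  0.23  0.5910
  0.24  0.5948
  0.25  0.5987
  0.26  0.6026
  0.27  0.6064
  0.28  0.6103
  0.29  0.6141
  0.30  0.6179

σ√T = 0.27·√0.3333 = 0.1559
d₁ = [ln(380/365) + (0.026 + ½·0.27²)·0.3333] / (σ√T) = (0.0403 + 0.0208) / 0.1559 = 0.3919 ≈ 0.39
d₂ = 0.3919 − 0.1559 = 0.2360 ≈ 0.24
Risk-neutral Pr[S_T > K] = N(d₂) = N(0.24) = 0.5948

0.5948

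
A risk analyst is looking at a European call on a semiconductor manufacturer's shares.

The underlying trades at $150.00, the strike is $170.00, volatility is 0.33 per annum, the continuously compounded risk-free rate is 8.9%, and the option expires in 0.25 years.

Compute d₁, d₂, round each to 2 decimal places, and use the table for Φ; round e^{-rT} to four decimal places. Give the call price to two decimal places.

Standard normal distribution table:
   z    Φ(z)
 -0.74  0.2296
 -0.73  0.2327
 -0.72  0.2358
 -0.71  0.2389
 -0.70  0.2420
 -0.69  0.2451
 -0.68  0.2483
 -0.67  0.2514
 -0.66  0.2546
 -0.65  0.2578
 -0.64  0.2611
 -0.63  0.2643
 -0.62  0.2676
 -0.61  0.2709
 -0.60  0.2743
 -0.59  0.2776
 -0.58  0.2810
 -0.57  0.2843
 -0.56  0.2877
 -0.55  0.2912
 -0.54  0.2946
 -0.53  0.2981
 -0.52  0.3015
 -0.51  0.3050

σ√T = 0.33 × 0.5000 = 0.1650
ln(S/K) + (r + σ²/2)T = ln(150/170) + (0.089 + 0.33²/2)·0.25 = -0.1252 + 0.0359 = -0.0893
d₁ = -0.0893 / 0.1650 = -0.5412 ⇒ -0.54
d₂ = d₁ − σ√T = -0.5412 − 0.1650 = -0.7062 ⇒ -0.71
exp(−rT) = exp(−0.089·0.25) = 0.9780
N(d₁) = N(-0.54) = 0.2946;  N(d₂) = N(-0.71) = 0.2389
C = 150·0.2946 − 170·0.9780·0.2389 = 44.1900 − 39.7195 = 4.4705

$4.47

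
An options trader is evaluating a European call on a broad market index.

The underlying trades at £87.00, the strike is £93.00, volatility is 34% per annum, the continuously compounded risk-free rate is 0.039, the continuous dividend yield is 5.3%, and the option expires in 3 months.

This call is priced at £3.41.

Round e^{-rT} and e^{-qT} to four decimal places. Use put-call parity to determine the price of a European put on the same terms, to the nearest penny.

£9.66

exp(−qT) = exp(−0.053·0.25) = 0.9868;  exp(−rT) = exp(−0.039·0.25) = 0.9903
Put-call parity: C − P = S·e^(−qT) − K·e^(−rT) = 87·0.9868 − 93·0.9903 = 85.8516 − 92.0979 = -6.2463
P = C − (C − P) = 3.41 − (-6.2463) = 9.6563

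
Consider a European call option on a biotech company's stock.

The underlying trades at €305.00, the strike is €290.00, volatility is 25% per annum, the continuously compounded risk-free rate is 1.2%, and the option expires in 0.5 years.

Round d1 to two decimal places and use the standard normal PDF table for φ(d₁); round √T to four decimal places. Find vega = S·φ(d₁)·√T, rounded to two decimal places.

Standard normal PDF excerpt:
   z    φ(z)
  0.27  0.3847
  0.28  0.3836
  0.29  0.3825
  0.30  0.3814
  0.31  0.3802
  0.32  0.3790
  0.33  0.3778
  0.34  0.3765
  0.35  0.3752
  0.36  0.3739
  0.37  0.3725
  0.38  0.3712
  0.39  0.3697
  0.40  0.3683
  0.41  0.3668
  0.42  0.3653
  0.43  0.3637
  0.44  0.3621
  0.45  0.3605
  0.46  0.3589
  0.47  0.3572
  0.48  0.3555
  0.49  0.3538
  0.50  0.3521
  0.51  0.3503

79.11

σ√T = 0.25·√0.5 = 0.1768
d₁ = [ln(305/290) + (0.012 + 0.25²/2)·0.5] / 0.1768 = [0.0504 + 0.0216] / 0.1768 = 0.4076 → 0.41
√T = √0.5 = 0.7071
φ(d₁) = φ(0.41) = 0.3668
vega = S·φ(d₁)·√T = 305·0.3668·0.7071 = 79.1061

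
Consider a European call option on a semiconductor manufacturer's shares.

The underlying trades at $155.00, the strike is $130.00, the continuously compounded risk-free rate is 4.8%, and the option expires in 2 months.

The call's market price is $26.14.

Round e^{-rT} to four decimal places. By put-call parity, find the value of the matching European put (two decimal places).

e^(−rT) = e^(−0.048·0.1667) = 0.9920
Put-call parity: C − P = S − K·e^(−rT) = 155 − 130·0.9920 = 155 − 128.9600 = 26.0400
P = C − (C − P) = 26.14 − (26.0400) = 0.1000

$0.10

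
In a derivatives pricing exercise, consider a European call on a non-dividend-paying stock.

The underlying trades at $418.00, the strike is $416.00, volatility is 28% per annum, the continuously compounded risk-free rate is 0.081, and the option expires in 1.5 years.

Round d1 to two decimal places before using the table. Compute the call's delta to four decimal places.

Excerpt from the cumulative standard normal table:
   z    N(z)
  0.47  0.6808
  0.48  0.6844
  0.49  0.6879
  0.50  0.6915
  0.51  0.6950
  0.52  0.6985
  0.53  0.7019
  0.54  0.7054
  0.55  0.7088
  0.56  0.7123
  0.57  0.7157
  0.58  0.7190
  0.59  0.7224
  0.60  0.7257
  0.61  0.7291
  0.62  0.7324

0.7054

σ√T = 0.28 × 1.2247 = 0.3429
d₁ = [ln(418/416) + (0.081 + ½·0.28²)·1.5] / (σ√T) = (0.0048 + 0.1803) / 0.3429 = 0.5398 ⇒ 0.54
N(d₁) = N(0.54) = 0.7054
Δ_call = N(d₁) = 0.7054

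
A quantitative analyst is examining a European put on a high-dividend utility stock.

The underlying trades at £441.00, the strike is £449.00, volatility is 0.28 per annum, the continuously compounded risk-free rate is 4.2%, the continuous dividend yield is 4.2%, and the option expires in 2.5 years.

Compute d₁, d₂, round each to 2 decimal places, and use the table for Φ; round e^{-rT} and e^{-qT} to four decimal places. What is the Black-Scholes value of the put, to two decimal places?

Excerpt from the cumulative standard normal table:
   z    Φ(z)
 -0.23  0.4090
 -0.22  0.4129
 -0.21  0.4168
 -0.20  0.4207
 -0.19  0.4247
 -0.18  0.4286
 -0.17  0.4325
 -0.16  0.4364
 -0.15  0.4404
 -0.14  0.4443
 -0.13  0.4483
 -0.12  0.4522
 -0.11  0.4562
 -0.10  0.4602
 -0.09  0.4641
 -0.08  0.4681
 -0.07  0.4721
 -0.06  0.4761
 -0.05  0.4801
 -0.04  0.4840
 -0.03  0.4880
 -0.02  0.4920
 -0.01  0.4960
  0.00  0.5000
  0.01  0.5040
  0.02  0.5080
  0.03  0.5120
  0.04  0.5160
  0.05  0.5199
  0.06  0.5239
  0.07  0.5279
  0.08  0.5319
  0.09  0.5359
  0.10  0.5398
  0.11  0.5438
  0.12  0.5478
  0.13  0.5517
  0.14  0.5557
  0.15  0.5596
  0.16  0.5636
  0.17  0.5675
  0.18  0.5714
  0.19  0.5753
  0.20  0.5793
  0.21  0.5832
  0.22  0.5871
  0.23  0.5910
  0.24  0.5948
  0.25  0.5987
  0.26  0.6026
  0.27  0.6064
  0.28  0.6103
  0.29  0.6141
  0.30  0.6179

σ√T = 0.28·√2.5 = 0.4427
d₁ = [ln(441/449) + (0.042 − 0.042 + 0.28²/2)·2.5] / 0.4427 = [-0.0180 + 0.0980] / 0.4427 = 0.1808 → 0.18
d₂ = d₁ − σ√T = 0.1808 − 0.4427 = -0.2620 → -0.26
e^(−qT) = e^(−0.042·2.5) = 0.9003;  e^(−rT) = e^(−0.042·2.5) = 0.9003
N(−d₂) = N(0.26) = 0.6026;  N(−d₁) = N(-0.18) = 0.4286
P = 449·0.9003·0.6026 − 441·0.9003·0.4286 = 243.5918 − 170.1680 = 73.4238

£73.42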